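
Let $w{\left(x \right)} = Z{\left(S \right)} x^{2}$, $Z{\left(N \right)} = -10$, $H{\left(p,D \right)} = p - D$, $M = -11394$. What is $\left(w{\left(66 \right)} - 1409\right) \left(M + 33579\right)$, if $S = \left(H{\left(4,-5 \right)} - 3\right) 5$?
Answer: $-997637265$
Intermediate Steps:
$S = 30$ ($S = \left(\left(4 - -5\right) - 3\right) 5 = \left(\left(4 + 5\right) - 3\right) 5 = \left(9 - 3\right) 5 = 6 \cdot 5 = 30$)
$w{\left(x \right)} = - 10 x^{2}$
$\left(w{\left(66 \right)} - 1409\right) \left(M + 33579\right) = \left(- 10 \cdot 66^{2} - 1409\right) \left(-11394 + 33579\right) = \left(\left(-10\right) 4356 - 1409\right) 22185 = \left(-43560 - 1409\right) 22185 = \left(-44969\right) 22185 = -997637265$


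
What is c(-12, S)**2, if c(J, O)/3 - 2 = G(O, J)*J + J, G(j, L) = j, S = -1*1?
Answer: 36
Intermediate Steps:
S = -1
c(J, O) = 6 + 3*J + 3*J*O (c(J, O) = 6 + 3*(O*J + J) = 6 + 3*(J*O + J) = 6 + 3*(J + J*O) = 6 + (3*J + 3*J*O) = 6 + 3*J + 3*J*O)
c(-12, S)**2 = (6 + 3*(-12) + 3*(-12)*(-1))**2 = (6 - 36 + 36)**2 = 6**2 = 36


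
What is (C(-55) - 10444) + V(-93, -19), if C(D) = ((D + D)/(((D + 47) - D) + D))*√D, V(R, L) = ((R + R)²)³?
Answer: 41407371730292 + 55*I*√55/4 ≈ 4.1407e+13 + 101.97*I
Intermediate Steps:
V(R, L) = 64*R⁶ (V(R, L) = ((2*R)²)³ = (4*R²)³ = 64*R⁶)
C(D) = 2*D^(3/2)/(47 + D) (C(D) = ((2*D)/(((47 + D) - D) + D))*√D = ((2*D)/(47 + D))*√D = (2*D/(47 + D))*√D = 2*D^(3/2)/(47 + D))
(C(-55) - 10444) + V(-93, -19) = (2*(-55)^(3/2)/(47 - 55) - 10444) + 64*(-93)⁶ = (2*(-55*I*√55)/(-8) - 10444) + 64*646990183449 = (2*(-55*I*√55)*(-⅛) - 10444) + 41407371740736 = (55*I*√55/4 - 10444) + 41407371740736 = (-10444 + 55*I*√55/4) + 41407371740736 = 41407371730292 + 55*I*√55/4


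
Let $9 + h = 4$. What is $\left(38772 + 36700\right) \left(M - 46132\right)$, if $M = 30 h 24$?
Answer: $-3753373504$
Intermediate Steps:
$h = -5$ ($h = -9 + 4 = -5$)
$M = -3600$ ($M = 30 \left(-5\right) 24 = \left(-150\right) 24 = -3600$)
$\left(38772 + 36700\right) \left(M - 46132\right) = \left(38772 + 36700\right) \left(-3600 - 46132\right) = 75472 \left(-49732\right) = -3753373504$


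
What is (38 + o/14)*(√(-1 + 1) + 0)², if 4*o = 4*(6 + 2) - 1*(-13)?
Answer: 0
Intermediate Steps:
o = 45/4 (o = (4*(6 + 2) - 1*(-13))/4 = (4*8 + 13)/4 = (32 + 13)/4 = (¼)*45 = 45/4 ≈ 11.250)
(38 + o/14)*(√(-1 + 1) + 0)² = (38 + (45/4)/14)*(√(-1 + 1) + 0)² = (38 + (45/4)*(1/14))*(√0 + 0)² = (38 + 45/56)*(0 + 0)² = (2173/56)*0² = (2173/56)*0 = 0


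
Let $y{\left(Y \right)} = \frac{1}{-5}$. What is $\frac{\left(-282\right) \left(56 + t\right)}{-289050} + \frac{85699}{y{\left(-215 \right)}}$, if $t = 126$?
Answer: $- \frac{439207193}{1025} \approx -4.285 \cdot 10^{5}$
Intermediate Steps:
$y{\left(Y \right)} = - \frac{1}{5}$
$\frac{\left(-282\right) \left(56 + t\right)}{-289050} + \frac{85699}{y{\left(-215 \right)}} = \frac{\left(-282\right) \left(56 + 126\right)}{-289050} + \frac{85699}{- \frac{1}{5}} = \left(-282\right) 182 \left(- \frac{1}{289050}\right) + 85699 \left(-5\right) = \left(-51324\right) \left(- \frac{1}{289050}\right) - 428495 = \frac{182}{1025} - 428495 = - \frac{439207193}{1025}$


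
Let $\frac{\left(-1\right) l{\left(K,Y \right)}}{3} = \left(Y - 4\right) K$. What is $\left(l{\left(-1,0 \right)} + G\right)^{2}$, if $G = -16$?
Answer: $784$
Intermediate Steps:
$l{\left(K,Y \right)} = - 3 K \left(-4 + Y\right)$ ($l{\left(K,Y \right)} = - 3 \left(Y - 4\right) K = - 3 \left(-4 + Y\right) K = - 3 K \left(-4 + Y\right)$)
$\left(l{\left(-1,0 \right)} + G\right)^{2} = \left(3 \left(-1\right) \left(4 - 0\right) - 16\right)^{2} = \left(3 \left(-1\right) \left(4 + 0\right) - 16\right)^{2} = \left(3 \left(-1\right) 4 - 16\right)^{2} = \left(-12 - 16\right)^{2} = \left(-28\right)^{2} = 784$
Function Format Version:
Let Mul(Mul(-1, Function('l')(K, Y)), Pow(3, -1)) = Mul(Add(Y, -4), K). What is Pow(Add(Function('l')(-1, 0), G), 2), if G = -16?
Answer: 784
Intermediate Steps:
Function('l')(K, Y) = Mul(-3, K, Add(-4, Y)) (Function('l')(K, Y) = Mul(-3, Mul(Add(Y, -4), K)) = Mul(-3, Mul(Add(-4, Y), K)) = Mul(-3, Mul(K, Add(-4, Y))) = Mul(-3, K, Add(-4, Y)))
Pow(Add(Function('l')(-1, 0), G), 2) = Pow(Add(Mul(3, -1, Add(4, Mul(-1, 0))), -16), 2) = Pow(Add(Mul(3, -1, Add(4, 0)), -16), 2) = Pow(Add(Mul(3, -1, 4), -16), 2) = Pow(Add(-12, -16), 2) = Pow(-28, 2) = 784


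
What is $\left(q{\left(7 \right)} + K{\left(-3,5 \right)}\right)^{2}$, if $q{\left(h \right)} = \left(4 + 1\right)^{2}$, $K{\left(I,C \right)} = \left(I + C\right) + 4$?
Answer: $961$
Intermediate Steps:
$K{\left(I,C \right)} = 4 + C + I$ ($K{\left(I,C \right)} = \left(C + I\right) + 4 = 4 + C + I$)
$q{\left(h \right)} = 25$ ($q{\left(h \right)} = 5^{2} = 25$)
$\left(q{\left(7 \right)} + K{\left(-3,5 \right)}\right)^{2} = \left(25 + \left(4 + 5 - 3\right)\right)^{2} = \left(25 + 6\right)^{2} = 31^{2} = 961$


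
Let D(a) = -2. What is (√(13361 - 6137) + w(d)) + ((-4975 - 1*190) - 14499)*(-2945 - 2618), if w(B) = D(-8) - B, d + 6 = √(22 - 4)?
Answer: 109390836 - 3*√2 + 2*√1806 ≈ 1.0939e+8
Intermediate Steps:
d = -6 + 3*√2 (d = -6 + √(22 - 4) = -6 + √18 = -6 + 3*√2 ≈ -1.7574)
w(B) = -2 - B
(√(13361 - 6137) + w(d)) + ((-4975 - 1*190) - 14499)*(-2945 - 2618) = (√(13361 - 6137) + (-2 - (-6 + 3*√2))) + ((-4975 - 1*190) - 14499)*(-2945 - 2618) = (√7224 + (-2 + (6 - 3*√2))) + ((-4975 - 190) - 14499)*(-5563) = (2*√1806 + (4 - 3*√2)) + (-5165 - 14499)*(-5563) = (4 - 3*√2 + 2*√1806) - 19664*(-5563) = (4 - 3*√2 + 2*√1806) + 109390832 = 109390836 - 3*√2 + 2*√1806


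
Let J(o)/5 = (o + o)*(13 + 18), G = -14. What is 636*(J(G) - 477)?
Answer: -3063612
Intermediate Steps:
J(o) = 310*o (J(o) = 5*((o + o)*(13 + 18)) = 5*((2*o)*31) = 5*(62*o) = 310*o)
636*(J(G) - 477) = 636*(310*(-14) - 477) = 636*(-4340 - 477) = 636*(-4817) = -3063612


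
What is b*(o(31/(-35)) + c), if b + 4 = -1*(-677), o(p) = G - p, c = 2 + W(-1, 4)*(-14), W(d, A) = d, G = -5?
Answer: 279968/35 ≈ 7999.1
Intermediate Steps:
c = 16 (c = 2 - 1*(-14) = 2 + 14 = 16)
o(p) = -5 - p
b = 673 (b = -4 - 1*(-677) = -4 + 677 = 673)
b*(o(31/(-35)) + c) = 673*((-5 - 31/(-35)) + 16) = 673*((-5 - 31*(-1)/35) + 16) = 673*((-5 - 1*(-31/35)) + 16) = 673*((-5 + 31/35) + 16) = 673*(-144/35 + 16) = 673*(416/35) = 279968/35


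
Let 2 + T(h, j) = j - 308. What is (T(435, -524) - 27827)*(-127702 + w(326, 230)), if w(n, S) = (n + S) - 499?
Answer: 3658433345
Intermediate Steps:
w(n, S) = -499 + S + n (w(n, S) = (S + n) - 499 = -499 + S + n)
T(h, j) = -310 + j (T(h, j) = -2 + (j - 308) = -2 + (-308 + j) = -310 + j)
(T(435, -524) - 27827)*(-127702 + w(326, 230)) = ((-310 - 524) - 27827)*(-127702 + (-499 + 230 + 326)) = (-834 - 27827)*(-127702 + 57) = -28661*(-127645) = 3658433345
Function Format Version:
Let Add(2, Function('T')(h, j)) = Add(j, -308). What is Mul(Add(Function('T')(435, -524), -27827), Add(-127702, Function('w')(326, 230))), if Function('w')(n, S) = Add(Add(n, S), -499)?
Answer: 3658433345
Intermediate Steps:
Function('w')(n, S) = Add(-499, S, n) (Function('w')(n, S) = Add(Add(S, n), -499) = Add(-499, S, n))
Function('T')(h, j) = Add(-310, j) (Function('T')(h, j) = Add(-2, Add(j, -308)) = Add(-2, Add(-308, j)) = Add(-310, j))
Mul(Add(Function('T')(435, -524), -27827), Add(-127702, Function('w')(326, 230))) = Mul(Add(Add(-310, -524), -27827), Add(-127702, Add(-499, 230, 326))) = Mul(Add(-834, -27827), Add(-127702, 57)) = Mul(-28661, -127645) = 3658433345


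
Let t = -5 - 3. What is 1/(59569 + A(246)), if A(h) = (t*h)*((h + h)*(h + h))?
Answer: -1/476322383 ≈ -2.0994e-9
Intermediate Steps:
t = -8
A(h) = -32*h³ (A(h) = (-8*h)*((h + h)*(h + h)) = (-8*h)*((2*h)*(2*h)) = (-8*h)*(4*h²) = -32*h³)
1/(59569 + A(246)) = 1/(59569 - 32*246³) = 1/(59569 - 32*14886936) = 1/(59569 - 476381952) = 1/(-476322383) = -1/476322383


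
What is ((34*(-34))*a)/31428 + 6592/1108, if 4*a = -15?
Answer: 17664713/2901852 ≈ 6.0874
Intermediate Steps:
a = -15/4 (a = (1/4)*(-15) = -15/4 ≈ -3.7500)
((34*(-34))*a)/31428 + 6592/1108 = ((34*(-34))*(-15/4))/31428 + 6592/1108 = -1156*(-15/4)*(1/31428) + 6592*(1/1108) = 4335*(1/31428) + 1648/277 = 1445/10476 + 1648/277 = 17664713/2901852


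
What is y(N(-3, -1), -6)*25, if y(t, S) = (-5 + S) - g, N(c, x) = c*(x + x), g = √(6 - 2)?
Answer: -325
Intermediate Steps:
g = 2 (g = √4 = 2)
N(c, x) = 2*c*x (N(c, x) = c*(2*x) = 2*c*x)
y(t, S) = -7 + S (y(t, S) = (-5 + S) - 1*2 = (-5 + S) - 2 = -7 + S)
y(N(-3, -1), -6)*25 = (-7 - 6)*25 = -13*25 = -325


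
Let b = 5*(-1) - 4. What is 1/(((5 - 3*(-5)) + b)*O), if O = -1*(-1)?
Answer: 1/11 ≈ 0.090909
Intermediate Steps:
b = -9 (b = -5 - 4 = -9)
O = 1
1/(((5 - 3*(-5)) + b)*O) = 1/(((5 - 3*(-5)) - 9)*1) = 1/(((5 + 15) - 9)*1) = 1/((20 - 9)*1) = 1/(11*1) = 1/11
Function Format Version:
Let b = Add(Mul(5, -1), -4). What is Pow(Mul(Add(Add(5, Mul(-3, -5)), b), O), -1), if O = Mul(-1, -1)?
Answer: Rational(1, 11) ≈ 0.090909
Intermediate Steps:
b = -9 (b = Add(-5, -4) = -9)
O = 1
Pow(Mul(Add(Add(5, Mul(-3, -5)), b), O), -1) = Pow(Mul(Add(Add(5, Mul(-3, -5)), -9), 1), -1) = Pow(Mul(Add(Add(5, 15), -9), 1), -1) = Pow(Mul(Add(20, -9), 1), -1) = Pow(Mul(11, 1), -1) = Pow(11, -1) = Rational(1, 11)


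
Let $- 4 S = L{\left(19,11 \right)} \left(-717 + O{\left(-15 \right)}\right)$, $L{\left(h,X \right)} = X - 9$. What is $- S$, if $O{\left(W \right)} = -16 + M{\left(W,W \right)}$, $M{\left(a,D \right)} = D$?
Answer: $-374$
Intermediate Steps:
$L{\left(h,X \right)} = -9 + X$
$O{\left(W \right)} = -16 + W$
$S = 374$ ($S = - \frac{\left(-9 + 11\right) \left(-717 - 31\right)}{4} = - \frac{2 \left(-717 - 31\right)}{4} = - \frac{2 \left(-748\right)}{4} = \left(- \frac{1}{4}\right) \left(-1496\right) = 374$)
$- S = \left(-1\right) 374 = -374$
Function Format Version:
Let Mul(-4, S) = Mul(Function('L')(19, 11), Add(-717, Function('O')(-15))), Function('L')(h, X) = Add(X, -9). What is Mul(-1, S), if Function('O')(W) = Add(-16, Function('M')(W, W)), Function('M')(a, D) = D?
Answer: -374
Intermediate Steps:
Function('L')(h, X) = Add(-9, X)
Function('O')(W) = Add(-16, W)
S = 374 (S = Mul(Rational(-1, 4), Mul(Add(-9, 11), Add(-717, Add(-16, -15)))) = Mul(Rational(-1, 4), Mul(2, Add(-717, -31))) = Mul(Rational(-1, 4), Mul(2, -748)) = Mul(Rational(-1, 4), -1496) = 374)
Mul(-1, S) = Mul(-1, 374) = -374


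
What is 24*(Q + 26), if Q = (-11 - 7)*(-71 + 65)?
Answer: 3216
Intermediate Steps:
Q = 108 (Q = -18*(-6) = 108)
24*(Q + 26) = 24*(108 + 26) = 24*134 = 3216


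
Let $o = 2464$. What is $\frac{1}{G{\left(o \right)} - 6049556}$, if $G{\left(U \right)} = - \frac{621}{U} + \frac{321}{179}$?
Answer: $- \frac{441056}{2668192291351} \approx -1.653 \cdot 10^{-7}$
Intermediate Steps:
$G{\left(U \right)} = \frac{321}{179} - \frac{621}{U}$ ($G{\left(U \right)} = - \frac{621}{U} + 321 \cdot \frac{1}{179} = - \frac{621}{U} + \frac{321}{179} = \frac{321}{179} - \frac{621}{U}$)
$\frac{1}{G{\left(o \right)} - 6049556} = \frac{1}{\left(\frac{321}{179} - \frac{621}{2464}\right) - 6049556} = \frac{1}{\frac{679785}{441056} - 6049556} = \frac{1}{- \frac{2668192291351}{441056}} = - \frac{441056}{2668192291351}$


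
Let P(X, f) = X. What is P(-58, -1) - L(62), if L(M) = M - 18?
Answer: -102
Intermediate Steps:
L(M) = -18 + M
P(-58, -1) - L(62) = -58 - (-18 + 62) = -58 - 1*44 = -58 - 44 = -102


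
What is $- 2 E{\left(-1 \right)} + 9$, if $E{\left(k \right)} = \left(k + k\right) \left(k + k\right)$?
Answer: $1$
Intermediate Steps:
$E{\left(k \right)} = 4 k^{2}$ ($E{\left(k \right)} = 2 k 2 k = 4 k^{2}$)
$- 2 E{\left(-1 \right)} + 9 = - 2 \cdot 4 \left(-1\right)^{2} + 9 = - 2 \cdot 4 \cdot 1 + 9 = \left(-2\right) 4 + 9 = -8 + 9 = 1$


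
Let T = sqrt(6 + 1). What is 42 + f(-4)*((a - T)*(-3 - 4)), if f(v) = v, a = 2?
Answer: 98 - 28*sqrt(7) ≈ 23.919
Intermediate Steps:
T = sqrt(7) ≈ 2.6458
42 + f(-4)*((a - T)*(-3 - 4)) = 42 - 4*(2 - sqrt(7))*(-3 - 4) = 42 - 4*(2 - sqrt(7))*(-7) = 42 - 4*(-14 + 7*sqrt(7)) = 42 + (56 - 28*sqrt(7)) = 98 - 28*sqrt(7)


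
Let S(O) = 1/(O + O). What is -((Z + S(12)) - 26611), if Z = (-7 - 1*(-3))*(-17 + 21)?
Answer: 639047/24 ≈ 26627.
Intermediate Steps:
Z = -16 (Z = (-7 + 3)*4 = -4*4 = -16)
S(O) = 1/(2*O)
-((Z + S(12)) - 26611) = -((-16 + (½)/12) - 26611) = -((-16 + (½)*(1/12)) - 26611) = -((-16 + 1/24) - 26611) = -(-383/24 - 26611) = -1*(-639047/24) = 639047/24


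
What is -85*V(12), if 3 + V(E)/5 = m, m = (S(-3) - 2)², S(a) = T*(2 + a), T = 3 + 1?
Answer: -14025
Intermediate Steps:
T = 4
S(a) = 8 + 4*a (S(a) = 4*(2 + a) = 8 + 4*a)
m = 36 (m = ((8 + 4*(-3)) - 2)² = ((8 - 12) - 2)² = (-4 - 2)² = (-6)² = 36)
V(E) = 165 (V(E) = -15 + 5*36 = -15 + 180 = 165)
-85*V(12) = -85*165 = -14025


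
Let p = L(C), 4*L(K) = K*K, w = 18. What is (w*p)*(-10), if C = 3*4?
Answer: -6480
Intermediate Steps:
C = 12
L(K) = K**2/4 (L(K) = (K*K)/4 = K**2/4)
p = 36 (p = (1/4)*12**2 = (1/4)*144 = 36)
(w*p)*(-10) = (18*36)*(-10) = 648*(-10) = -6480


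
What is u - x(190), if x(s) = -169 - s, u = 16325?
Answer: 16684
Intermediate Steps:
u - x(190) = 16325 - (-169 - 1*190) = 16325 - (-169 - 190) = 16325 - 1*(-359) = 16325 + 359 = 16684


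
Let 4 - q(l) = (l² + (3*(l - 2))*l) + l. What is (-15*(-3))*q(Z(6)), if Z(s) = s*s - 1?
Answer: -212445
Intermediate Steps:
Z(s) = -1 + s² (Z(s) = s² - 1 = -1 + s²)
q(l) = 4 - l - l² - l*(-6 + 3*l) (q(l) = 4 - ((l² + (3*(l - 2))*l) + l) = 4 - ((l² + (3*(-2 + l))*l) + l) = 4 - ((l² + (-6 + 3*l)*l) + l) = 4 - ((l² + l*(-6 + 3*l)) + l) = 4 - (l + l² + l*(-6 + 3*l)) = 4 + (-l - l² - l*(-6 + 3*l)) = 4 - l - l² - l*(-6 + 3*l))
(-15*(-3))*q(Z(6)) = (-15*(-3))*(4 - 4*(-1 + 6²)² + 5*(-1 + 6²)) = 45*(4 - 4*(-1 + 36)² + 5*(-1 + 36)) = 45*(4 - 4*35² + 5*35) = 45*(4 - 4*1225 + 175) = 45*(4 - 4900 + 175) = 45*(-4721) = -212445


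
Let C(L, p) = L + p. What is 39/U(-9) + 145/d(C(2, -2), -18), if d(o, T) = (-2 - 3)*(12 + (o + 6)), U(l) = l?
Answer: -107/18 ≈ -5.9444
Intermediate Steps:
d(o, T) = -90 - 5*o (d(o, T) = -5*(12 + (6 + o)) = -5*(18 + o) = -90 - 5*o)
39/U(-9) + 145/d(C(2, -2), -18) = 39/(-9) + 145/(-90 - 5*(2 - 2)) = 39*(-1/9) + 145/(-90 - 5*0) = -13/3 + 145/(-90 + 0) = -13/3 + 145/(-90) = -13/3 + 145*(-1/90) = -13/3 - 29/18 = -107/18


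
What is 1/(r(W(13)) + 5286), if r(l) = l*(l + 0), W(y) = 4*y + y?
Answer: 1/9511 ≈ 0.00010514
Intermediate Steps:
W(y) = 5*y
r(l) = l² (r(l) = l*l = l²)
1/(r(W(13)) + 5286) = 1/((5*13)² + 5286) = 1/(65² + 5286) = 1/(4225 + 5286) = 1/9511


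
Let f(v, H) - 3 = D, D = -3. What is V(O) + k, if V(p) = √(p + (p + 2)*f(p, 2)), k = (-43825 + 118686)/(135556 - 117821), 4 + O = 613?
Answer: 74861/17735 + √609 ≈ 28.899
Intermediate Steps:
O = 609 (O = -4 + 613 = 609)
k = 74861/17735 ≈ 4.2211
f(v, H) = 0 (f(v, H) = 3 - 3 = 0)
V(p) = √p (V(p) = √(p + (p + 2)*0) = √(p + (2 + p)*0) = √(p + 0) = √p)
V(O) + k = √609 + 74861/17735 = 74861/17735 + √609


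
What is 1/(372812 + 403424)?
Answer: 1/776236 ≈ 1.2883e-6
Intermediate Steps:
1/(372812 + 403424) = 1/776236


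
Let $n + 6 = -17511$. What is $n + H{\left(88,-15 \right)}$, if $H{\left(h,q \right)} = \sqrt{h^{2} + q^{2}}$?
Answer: $-17517 + \sqrt{7969} \approx -17428.0$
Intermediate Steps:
$n = -17517$ ($n = -6 - 17511 = -17517$)
$n + H{\left(88,-15 \right)} = -17517 + \sqrt{88^{2} + \left(-15\right)^{2}} = -17517 + \sqrt{7744 + 225} = -17517 + \sqrt{7969}$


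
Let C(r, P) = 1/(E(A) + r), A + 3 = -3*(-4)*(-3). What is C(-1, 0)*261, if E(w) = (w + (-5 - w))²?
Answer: 87/8 ≈ 10.875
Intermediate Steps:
A = -39 (A = -3 - 3*(-4)*(-3) = -3 + 12*(-3) = -3 - 36 = -39)
E(w) = 25 (E(w) = (-5)² = 25)
C(r, P) = 1/(25 + r)
C(-1, 0)*261 = 261/(25 - 1) = 261/24 = (1/24)*261 = 87/8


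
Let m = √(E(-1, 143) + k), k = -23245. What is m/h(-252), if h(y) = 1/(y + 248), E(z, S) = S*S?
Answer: -8*I*√699 ≈ -211.51*I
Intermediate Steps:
E(z, S) = S²
h(y) = 1/(248 + y)
m = 2*I*√699 (m = √(143² - 23245) = √(20449 - 23245) = √(-2796) = 2*I*√699 ≈ 52.877*I)
m/h(-252) = (2*I*√699)/(1/(248 - 252)) = (2*I*√699)/(1/(-4)) = (2*I*√699)/(-¼) = (2*I*√699)*(-4) = -8*I*√699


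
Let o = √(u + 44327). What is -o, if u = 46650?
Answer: -√90977 ≈ -301.62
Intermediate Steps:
o = √90977 (o = √(46650 + 44327) = √90977 ≈ 301.62)
-o = -√90977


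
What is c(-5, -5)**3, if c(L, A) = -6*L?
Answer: 27000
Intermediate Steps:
c(-5, -5)**3 = (-6*(-5))**3 = 30**3 = 27000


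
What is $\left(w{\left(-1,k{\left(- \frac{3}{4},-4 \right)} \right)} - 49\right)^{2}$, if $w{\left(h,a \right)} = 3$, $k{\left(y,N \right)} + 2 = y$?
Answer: $2116$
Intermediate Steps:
$k{\left(y,N \right)} = -2 + y$
$\left(w{\left(-1,k{\left(- \frac{3}{4},-4 \right)} \right)} - 49\right)^{2} = \left(3 - 49\right)^{2} = \left(-46\right)^{2} = 2116$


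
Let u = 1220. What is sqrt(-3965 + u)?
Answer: 3*I*sqrt(305) ≈ 52.393*I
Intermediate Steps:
sqrt(-3965 + u) = sqrt(-3965 + 1220) = sqrt(-2745) = 3*I*sqrt(305)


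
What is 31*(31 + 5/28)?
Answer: 27063/28 ≈ 966.54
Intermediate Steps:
31*(31 + 5/28) = 31*(873/28) = 27063/28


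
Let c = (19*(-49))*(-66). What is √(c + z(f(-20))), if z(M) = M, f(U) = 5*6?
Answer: 2*√15369 ≈ 247.94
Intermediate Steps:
f(U) = 30
c = 61446 (c = -931*(-66) = 61446)
√(c + z(f(-20))) = √(61446 + 30) = √61476 = 2*√15369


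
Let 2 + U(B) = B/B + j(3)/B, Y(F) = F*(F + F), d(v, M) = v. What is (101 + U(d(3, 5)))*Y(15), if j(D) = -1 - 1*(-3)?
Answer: 45300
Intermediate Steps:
j(D) = 2 (j(D) = -1 + 3 = 2)
Y(F) = 2*F² (Y(F) = F*(2*F) = 2*F²)
U(B) = -1 + 2/B (U(B) = -2 + (B/B + 2/B) = -2 + (1 + 2/B) = -1 + 2/B)
(101 + U(d(3, 5)))*Y(15) = (101 + (2 - 1*3)/3)*(2*15²) = (101 + (2 - 3)/3)*(2*225) = (101 + (⅓)*(-1))*450 = (101 - ⅓)*450 = (302/3)*450 = 45300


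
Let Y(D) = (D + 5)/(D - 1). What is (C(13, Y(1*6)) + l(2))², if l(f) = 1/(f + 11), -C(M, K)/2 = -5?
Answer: 17161/169 ≈ 101.54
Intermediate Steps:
Y(D) = (5 + D)/(-1 + D)
C(M, K) = 10 (C(M, K) = -2*(-5) = 10)
l(f) = 1/(11 + f)
(C(13, Y(1*6)) + l(2))² = (10 + 1/(11 + 2))² = (10 + 1/13)² = (131/13)² = 17161/169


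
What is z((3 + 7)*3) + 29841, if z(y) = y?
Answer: 29871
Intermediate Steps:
z((3 + 7)*3) + 29841 = (3 + 7)*3 + 29841 = 10*3 + 29841 = 30 + 29841 = 29871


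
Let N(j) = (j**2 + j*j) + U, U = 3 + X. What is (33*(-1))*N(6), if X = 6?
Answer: -2673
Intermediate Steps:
U = 9 (U = 3 + 6 = 9)
N(j) = 9 + 2*j**2 (N(j) = (j**2 + j*j) + 9 = (j**2 + j**2) + 9 = 2*j**2 + 9 = 9 + 2*j**2)
(33*(-1))*N(6) = (33*(-1))*(9 + 2*6**2) = -33*(9 + 2*36) = -33*(9 + 72) = -33*81 = -2673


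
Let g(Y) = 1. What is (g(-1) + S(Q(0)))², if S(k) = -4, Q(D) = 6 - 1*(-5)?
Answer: 9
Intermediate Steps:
Q(D) = 11 (Q(D) = 6 + 5 = 11)
(g(-1) + S(Q(0)))² = (1 - 4)² = (-3)² = 9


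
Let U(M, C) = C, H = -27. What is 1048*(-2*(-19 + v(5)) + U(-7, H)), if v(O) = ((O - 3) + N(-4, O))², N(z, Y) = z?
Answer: 3144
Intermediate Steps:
v(O) = (-7 + O)² (v(O) = ((O - 3) - 4)² = ((-3 + O) - 4)² = (-7 + O)²)
1048*(-2*(-19 + v(5)) + U(-7, H)) = 1048*(-2*(-19 + (-7 + 5)²) - 27) = 1048*(-2*(-19 + (-2)²) - 27) = 1048*(-2*(-19 + 4) - 27) = 1048*(-2*(-15) - 27) = 1048*(30 - 27) = 1048*3 = 3144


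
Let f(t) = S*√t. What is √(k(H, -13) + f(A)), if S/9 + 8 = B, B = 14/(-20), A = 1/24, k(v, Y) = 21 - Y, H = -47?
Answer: √(13600 - 2610*√6)/20 ≈ 4.2447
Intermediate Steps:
A = 1/24 ≈ 0.041667
B = -7/10 (B = 14*(-1/20) = -7/10 ≈ -0.70000)
S = -783/10 (S = -72 + 9*(-7/10) = -72 - 63/10 = -783/10 ≈ -78.300)
f(t) = -783*√t/10
√(k(H, -13) + f(A)) = √((21 - 1*(-13)) - 261*√6/40) = √((21 + 13) - 261*√6/40) = √(34 - 261*√6/40)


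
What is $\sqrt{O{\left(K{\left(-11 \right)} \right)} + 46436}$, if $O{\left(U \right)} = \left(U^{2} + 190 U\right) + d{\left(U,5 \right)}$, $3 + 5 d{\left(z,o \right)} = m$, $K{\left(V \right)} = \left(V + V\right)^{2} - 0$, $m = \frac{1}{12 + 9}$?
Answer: $\frac{\sqrt{4108481790}}{105} \approx 610.45$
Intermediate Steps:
$m = \frac{1}{21} \approx 0.047619$
$K{\left(V \right)} = 4 V^{2}$ ($K{\left(V \right)} = \left(2 V\right)^{2} + 0 = 4 V^{2} + 0 = 4 V^{2}$)
$d{\left(z,o \right)} = - \frac{62}{105}$ ($d{\left(z,o \right)} = - \frac{3}{5} + \frac{1}{5} \cdot \frac{1}{21} = - \frac{3}{5} + \frac{1}{105} = - \frac{62}{105}$)
$O{\left(U \right)} = - \frac{62}{105} + U^{2} + 190 U$ ($O{\left(U \right)} = \left(U^{2} + 190 U\right) - \frac{62}{105} = - \frac{62}{105} + U^{2} + 190 U$)
$\sqrt{O{\left(K{\left(-11 \right)} \right)} + 46436} = \sqrt{\left(- \frac{62}{105} + \left(4 \left(-11\right)^{2}\right)^{2} + 190 \cdot 4 \left(-11\right)^{2}\right) + 46436} = \sqrt{\left(- \frac{62}{105} + \left(4 \cdot 121\right)^{2} + 190 \cdot 4 \cdot 121\right) + 46436} = \sqrt{\left(- \frac{62}{105} + 484^{2} + 190 \cdot 484\right) + 46436} = \sqrt{\left(- \frac{62}{105} + 234256 + 91960\right) + 46436} = \sqrt{\frac{34252618}{105} + 46436} = \sqrt{\frac{39128398}{105}} = \frac{\sqrt{4108481790}}{105}$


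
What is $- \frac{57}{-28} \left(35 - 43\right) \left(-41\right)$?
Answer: $\frac{4674}{7} \approx 667.71$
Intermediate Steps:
$- \frac{57}{-28} \left(35 - 43\right) \left(-41\right) = \left(-57\right) \left(- \frac{1}{28}\right) \left(35 - 43\right) \left(-41\right) = \frac{57}{28} \left(-8\right) \left(-41\right) = \left(- \frac{114}{7}\right) \left(-41\right) = \frac{4674}{7}$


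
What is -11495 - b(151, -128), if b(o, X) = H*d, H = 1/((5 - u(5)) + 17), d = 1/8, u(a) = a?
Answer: -1563321/136 ≈ -11495.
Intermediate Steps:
d = ⅛ (d = 1*(⅛) = ⅛ ≈ 0.12500)
H = 1/17 (H = 1/((5 - 1*5) + 17) = 1/((5 - 5) + 17) = 1/(0 + 17) = 1/17 ≈ 0.058824)
b(o, X) = 1/136 (b(o, X) = (1/17)*(⅛) = 1/136)
-11495 - b(151, -128) = -11495 - 1*1/136 = -11495 - 1/136 = -1563321/136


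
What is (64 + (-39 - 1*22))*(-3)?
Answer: -9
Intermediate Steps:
(64 + (-39 - 1*22))*(-3) = (64 + (-39 - 22))*(-3) = (64 - 61)*(-3) = 3*(-3) = -9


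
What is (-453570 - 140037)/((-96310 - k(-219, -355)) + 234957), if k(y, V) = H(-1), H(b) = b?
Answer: -197869/46216 ≈ -4.2814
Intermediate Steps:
k(y, V) = -1
(-453570 - 140037)/((-96310 - k(-219, -355)) + 234957) = (-453570 - 140037)/((-96310 - 1*(-1)) + 234957) = -593607/((-96310 + 1) + 234957) = -593607/(-96309 + 234957) = -593607/138648 = -593607*1/138648 = -197869/46216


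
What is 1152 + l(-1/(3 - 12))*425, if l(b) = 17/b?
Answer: 66177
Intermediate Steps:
1152 + l(-1/(3 - 12))*425 = 1152 + (17/((-1/(3 - 12))))*425 = 1152 + (17/((-1/(-9))))*425 = 1152 + (17/((-1*(-⅑))))*425 = 1152 + (17/(⅑))*425 = 1152 + (17*9)*425 = 1152 + 153*425 = 1152 + 65025 = 66177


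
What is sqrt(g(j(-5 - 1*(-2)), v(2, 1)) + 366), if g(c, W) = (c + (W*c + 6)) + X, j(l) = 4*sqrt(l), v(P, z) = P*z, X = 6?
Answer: sqrt(378 + 12*I*sqrt(3)) ≈ 19.45 + 0.53432*I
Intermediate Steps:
g(c, W) = 12 + c + W*c (g(c, W) = (c + (W*c + 6)) + 6 = (c + (6 + W*c)) + 6 = (6 + c + W*c) + 6 = 12 + c + W*c)
sqrt(g(j(-5 - 1*(-2)), v(2, 1)) + 366) = sqrt((12 + 4*sqrt(-5 - 1*(-2)) + (2*1)*(4*sqrt(-5 - 1*(-2)))) + 366) = sqrt((12 + 4*sqrt(-5 + 2) + 2*(4*sqrt(-5 + 2))) + 366) = sqrt((12 + 4*sqrt(-3) + 2*(4*sqrt(-3))) + 366) = sqrt((12 + 4*(I*sqrt(3)) + 2*(4*(I*sqrt(3)))) + 366) = sqrt((12 + 4*I*sqrt(3) + 2*(4*I*sqrt(3))) + 366) = sqrt((12 + 4*I*sqrt(3) + 8*I*sqrt(3)) + 366) = sqrt((12 + 12*I*sqrt(3)) + 366) = sqrt(378 + 12*I*sqrt(3))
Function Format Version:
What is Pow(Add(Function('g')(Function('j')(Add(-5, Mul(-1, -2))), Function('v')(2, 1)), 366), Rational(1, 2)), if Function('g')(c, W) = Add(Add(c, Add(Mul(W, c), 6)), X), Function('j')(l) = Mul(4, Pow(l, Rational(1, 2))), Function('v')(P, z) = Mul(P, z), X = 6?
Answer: Pow(Add(378, Mul(12, I, Pow(3, Rational(1, 2)))), Rational(1, 2)) ≈ Add(19.450, Mul(0.53432, I))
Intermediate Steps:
Function('g')(c, W) = Add(12, c, Mul(W, c)) (Function('g')(c, W) = Add(Add(c, Add(Mul(W, c), 6)), 6) = Add(Add(c, Add(6, Mul(W, c))), 6) = Add(Add(6, c, Mul(W, c)), 6) = Add(12, c, Mul(W, c)))
Pow(Add(Function('g')(Function('j')(Add(-5, Mul(-1, -2))), Function('v')(2, 1)), 366), Rational(1, 2)) = Pow(Add(Add(12, Mul(4, Pow(Add(-5, Mul(-1, -2)), Rational(1, 2))), Mul(Mul(2, 1), Mul(4, Pow(Add(-5, Mul(-1, -2)), Rational(1, 2))))), 366), Rational(1, 2)) = Pow(Add(Add(12, Mul(4, Pow(Add(-5, 2), Rational(1, 2))), Mul(2, Mul(4, Pow(Add(-5, 2), Rational(1, 2))))), 366), Rational(1, 2)) = Pow(Add(Add(12, Mul(4, Pow(-3, Rational(1, 2))), Mul(2, Mul(4, Pow(-3, Rational(1, 2))))), 366), Rational(1, 2)) = Pow(Add(Add(12, Mul(4, Mul(I, Pow(3, Rational(1, 2)))), Mul(2, Mul(4, Mul(I, Pow(3, Rational(1, 2)))))), 366), Rational(1, 2)) = Pow(Add(Add(12, Mul(4, I, Pow(3, Rational(1, 2))), Mul(2, Mul(4, I, Pow(3, Rational(1, 2))))), 366), Rational(1, 2)) = Pow(Add(Add(12, Mul(4, I, Pow(3, Rational(1, 2))), Mul(8, I, Pow(3, Rational(1, 2)))), 366), Rational(1, 2)) = Pow(Add(Add(12, Mul(12, I, Pow(3, Rational(1, 2)))), 366), Rational(1, 2)) = Pow(Add(378, Mul(12, I, Pow(3, Rational(1, 2)))), Rational(1, 2))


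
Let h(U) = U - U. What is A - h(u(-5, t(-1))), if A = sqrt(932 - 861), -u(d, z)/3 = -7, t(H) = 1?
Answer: sqrt(71) ≈ 8.4261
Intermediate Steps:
u(d, z) = 21 (u(d, z) = -3*(-7) = 21)
h(U) = 0
A = sqrt(71) ≈ 8.4261
A - h(u(-5, t(-1))) = sqrt(71) - 1*0 = sqrt(71) + 0 = sqrt(71)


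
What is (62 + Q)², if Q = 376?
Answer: 191844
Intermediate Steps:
(62 + Q)² = (62 + 376)² = 438² = 191844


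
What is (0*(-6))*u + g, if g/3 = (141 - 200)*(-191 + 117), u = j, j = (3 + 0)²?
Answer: 13098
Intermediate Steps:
j = 9 (j = 3² = 9)
u = 9
g = 13098 (g = 3*((141 - 200)*(-191 + 117)) = 3*(-59*(-74)) = 3*4366 = 13098)
(0*(-6))*u + g = (0*(-6))*9 + 13098 = 0*9 + 13098 = 0 + 13098 = 13098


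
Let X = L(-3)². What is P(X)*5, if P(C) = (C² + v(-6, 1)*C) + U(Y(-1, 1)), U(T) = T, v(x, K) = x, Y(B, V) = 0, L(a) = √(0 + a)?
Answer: 135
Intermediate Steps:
L(a) = √a
X = -3 (X = (√(-3))² = (I*√3)² = -3)
P(C) = C² - 6*C (P(C) = (C² - 6*C) + 0 = C² - 6*C)
P(X)*5 = -3*(-6 - 3)*5 = -3*(-9)*5 = 27*5 = 135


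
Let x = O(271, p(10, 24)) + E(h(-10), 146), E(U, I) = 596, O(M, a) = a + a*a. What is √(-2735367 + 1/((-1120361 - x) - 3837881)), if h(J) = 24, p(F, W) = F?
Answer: I*√16816465490523319829/2479474 ≈ 1653.9*I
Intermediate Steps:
O(M, a) = a + a²
x = 706 (x = 10*(1 + 10) + 596 = 10*11 + 596 = 110 + 596 = 706)
√(-2735367 + 1/((-1120361 - x) - 3837881)) = √(-2735367 + 1/((-1120361 - 1*706) - 3837881)) = √(-2735367 + 1/((-1120361 - 706) - 3837881)) = √(-2735367 + 1/(-1121067 - 3837881)) = √(-2735367 + 1/(-4958948)) = √(-2735367 - 1/4958948) = √(-13564542713917/4958948) = I*√16816465490523319829/2479474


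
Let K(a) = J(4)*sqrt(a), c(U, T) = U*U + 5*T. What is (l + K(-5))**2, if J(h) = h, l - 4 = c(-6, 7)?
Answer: 5545 + 600*I*sqrt(5) ≈ 5545.0 + 1341.6*I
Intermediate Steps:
c(U, T) = U**2 + 5*T
l = 75 (l = 4 + ((-6)**2 + 5*7) = 4 + (36 + 35) = 4 + 71 = 75)
K(a) = 4*sqrt(a)
(l + K(-5))**2 = (75 + 4*sqrt(-5))**2 = (75 + 4*(I*sqrt(5)))**2 = (75 + 4*I*sqrt(5))**2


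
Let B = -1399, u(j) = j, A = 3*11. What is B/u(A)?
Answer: -1399/33 ≈ -42.394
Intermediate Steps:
A = 33
B/u(A) = -1399/33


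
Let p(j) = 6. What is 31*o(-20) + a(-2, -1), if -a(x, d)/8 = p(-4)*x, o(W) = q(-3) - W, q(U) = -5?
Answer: 561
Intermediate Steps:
o(W) = -5 - W
a(x, d) = -48*x
31*o(-20) + a(-2, -1) = 31*(-5 - 1*(-20)) - 48*(-2) = 31*(-5 + 20) + 96 = 31*15 + 96 = 465 + 96 = 561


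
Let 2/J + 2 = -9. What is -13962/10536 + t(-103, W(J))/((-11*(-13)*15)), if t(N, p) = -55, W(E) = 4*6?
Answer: -92509/68484 ≈ -1.3508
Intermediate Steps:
J = -2/11 (J = 2/(-2 - 9) = 2/(-11) = 2*(-1/11) = -2/11 ≈ -0.18182)
W(E) = 24
-13962/10536 + t(-103, W(J))/((-11*(-13)*15)) = -13962/10536 - 55/((-11*(-13)*15)) = -13962*1/10536 - 55/((-(-143)*15)) = -2327/1756 - 55/((-1*(-2145))) = -2327/1756 - 55/2145 = -2327/1756 - 55*1/2145 = -2327/1756 - 1/39 = -92509/68484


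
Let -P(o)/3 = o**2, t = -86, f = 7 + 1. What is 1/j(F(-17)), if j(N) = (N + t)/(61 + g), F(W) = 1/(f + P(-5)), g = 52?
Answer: -67/51 ≈ -1.3137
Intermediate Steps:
f = 8
P(o) = -3*o**2
F(W) = -1/67 (F(W) = 1/(8 - 3*(-5)**2) = 1/(8 - 3*25) = 1/(8 - 75) = 1/(-67) = -1/67)
j(N) = -86/113 + N/113 (j(N) = (N - 86)/(61 + 52) = (-86 + N)/113 = (-86 + N)*(1/113) = -86/113 + N/113)
1/j(F(-17)) = 1/(-86/113 + (1/113)*(-1/67)) = 1/(-86/113 - 1/7571) = 1/(-51/67) = -67/51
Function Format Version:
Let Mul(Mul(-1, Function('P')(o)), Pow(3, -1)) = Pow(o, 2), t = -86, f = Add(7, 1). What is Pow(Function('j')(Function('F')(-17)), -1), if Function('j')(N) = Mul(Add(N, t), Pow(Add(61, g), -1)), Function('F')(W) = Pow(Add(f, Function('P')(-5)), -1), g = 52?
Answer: Rational(-67, 51) ≈ -1.3137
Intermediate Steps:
f = 8
Function('P')(o) = Mul(-3, Pow(o, 2))
Function('F')(W) = Rational(-1, 67) (Function('F')(W) = Pow(Add(8, Mul(-3, Pow(-5, 2))), -1) = Pow(Add(8, Mul(-3, 25)), -1) = Pow(Add(8, -75), -1) = Pow(-67, -1) = Rational(-1, 67))
Function('j')(N) = Add(Rational(-86, 113), Mul(Rational(1, 113), N)) (Function('j')(N) = Mul(Add(N, -86), Pow(Add(61, 52), -1)) = Mul(Add(-86, N), Pow(113, -1)) = Mul(Add(-86, N), Rational(1, 113)) = Add(Rational(-86, 113), Mul(Rational(1, 113), N)))
Pow(Function('j')(Function('F')(-17)), -1) = Pow(Add(Rational(-86, 113), Mul(Rational(1, 113), Rational(-1, 67))), -1) = Pow(Add(Rational(-86, 113), Rational(-1, 7571)), -1) = Pow(Rational(-51, 67), -1) = Rational(-67, 51)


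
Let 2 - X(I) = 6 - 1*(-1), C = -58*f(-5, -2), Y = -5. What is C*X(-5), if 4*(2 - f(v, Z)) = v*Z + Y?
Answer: 435/2 ≈ 217.50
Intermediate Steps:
f(v, Z) = 13/4 - Z*v/4 (f(v, Z) = 2 - (v*Z - 5)/4 = 2 - (Z*v - 5)/4 = 2 - (-5 + Z*v)/4 = 2 + (5/4 - Z*v/4) = 13/4 - Z*v/4)
C = -87/2 (C = -58*(13/4 - 1/4*(-2)*(-5)) = -58*(13/4 - 5/2) = -58*3/4 = -87/2 ≈ -43.500)
X(I) = -5 (X(I) = 2 - (6 - 1*(-1)) = 2 - (6 + 1) = 2 - 1*7 = 2 - 7 = -5)
C*X(-5) = -87/2*(-5) = 435/2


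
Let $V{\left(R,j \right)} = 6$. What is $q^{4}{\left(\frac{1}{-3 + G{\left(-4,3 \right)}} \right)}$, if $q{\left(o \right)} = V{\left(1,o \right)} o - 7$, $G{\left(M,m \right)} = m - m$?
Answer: $6561$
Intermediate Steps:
$G{\left(M,m \right)} = 0$
$q{\left(o \right)} = -7 + 6 o$ ($q{\left(o \right)} = 6 o - 7 = -7 + 6 o$)
$q^{4}{\left(\frac{1}{-3 + G{\left(-4,3 \right)}} \right)} = \left(-7 + \frac{6}{-3 + 0}\right)^{4} = \left(-7 + \frac{6}{-3}\right)^{4} = \left(-7 + 6 \left(- \frac{1}{3}\right)\right)^{4} = \left(-7 - 2\right)^{4} = \left(-9\right)^{4} = 6561$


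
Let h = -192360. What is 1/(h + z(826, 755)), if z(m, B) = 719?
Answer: -1/191641 ≈ -5.2181e-6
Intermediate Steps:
1/(h + z(826, 755)) = 1/(-192360 + 719) = 1/(-191641) = -1/191641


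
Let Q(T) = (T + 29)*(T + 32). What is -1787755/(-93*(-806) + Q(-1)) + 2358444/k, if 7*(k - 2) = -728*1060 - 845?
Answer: -2632880026013/58576419086 ≈ -44.948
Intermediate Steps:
Q(T) = (29 + T)*(32 + T)
k = -772511/7 (k = 2 + (-728*1060 - 845)/7 = 2 + (-771680 - 845)/7 = 2 + (1/7)*(-772525) = 2 - 772525/7 = -772511/7 ≈ -1.1036e+5)
-1787755/(-93*(-806) + Q(-1)) + 2358444/k = -1787755/(-93*(-806) + (928 + (-1)**2 + 61*(-1))) + 2358444/(-772511/7) = -1787755/(74958 + (928 + 1 - 61)) + 2358444*(-7/772511) = -1787755/(74958 + 868) - 16509108/772511 = -1787755/75826 - 16509108/772511 = -2632880026013/58576419086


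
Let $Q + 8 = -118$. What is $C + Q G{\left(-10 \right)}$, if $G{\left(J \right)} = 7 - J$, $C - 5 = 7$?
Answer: $-2130$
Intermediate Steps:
$C = 12$ ($C = 5 + 7 = 12$)
$Q = -126$ ($Q = -8 - 118 = -126$)
$C + Q G{\left(-10 \right)} = 12 - 126 \left(7 - -10\right) = 12 - 126 \left(7 + 10\right) = 12 - 2142 = -2130$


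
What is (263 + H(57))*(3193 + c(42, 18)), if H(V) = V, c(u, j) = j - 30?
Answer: 1017920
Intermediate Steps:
c(u, j) = -30 + j
(263 + H(57))*(3193 + c(42, 18)) = (263 + 57)*(3193 + (-30 + 18)) = 320*(3193 - 12) = 320*3181 = 1017920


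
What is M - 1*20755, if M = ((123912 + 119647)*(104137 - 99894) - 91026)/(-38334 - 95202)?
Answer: -3804869491/133536 ≈ -28493.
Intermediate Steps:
M = -1033329811/133536 (M = (243559*4243 - 91026)/(-133536) = (1033420837 - 91026)*(-1/133536) = 1033329811*(-1/133536) = -1033329811/133536 ≈ -7738.2)
M - 1*20755 = -1033329811/133536 - 1*20755 = -1033329811/133536 - 20755 = -3804869491/133536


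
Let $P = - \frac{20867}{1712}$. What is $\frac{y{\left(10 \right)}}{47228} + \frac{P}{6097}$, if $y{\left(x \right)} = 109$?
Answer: $\frac{5437225}{17606031664} \approx 0.00030883$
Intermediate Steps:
$P = - \frac{20867}{1712}$ ($P = \left(-20867\right) \frac{1}{1712} = - \frac{20867}{1712} \approx -12.189$)
$\frac{y{\left(10 \right)}}{47228} + \frac{P}{6097} = \frac{109}{47228} - \frac{20867}{1712 \cdot 6097} = 109 \cdot \frac{1}{47228} - \frac{2981}{1491152} = \frac{109}{47228} - \frac{2981}{1491152} = \frac{5437225}{17606031664}$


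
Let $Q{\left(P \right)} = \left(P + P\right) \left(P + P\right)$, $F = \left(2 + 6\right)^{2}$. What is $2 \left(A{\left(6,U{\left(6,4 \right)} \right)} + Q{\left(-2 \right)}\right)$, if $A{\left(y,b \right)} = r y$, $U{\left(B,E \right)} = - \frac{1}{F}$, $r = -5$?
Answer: $-28$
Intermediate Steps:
$F = 64$ ($F = 8^{2} = 64$)
$U{\left(B,E \right)} = - \frac{1}{64}$
$A{\left(y,b \right)} = - 5 y$
$Q{\left(P \right)} = 4 P^{2}$ ($Q{\left(P \right)} = 2 P 2 P = 4 P^{2}$)
$2 \left(A{\left(6,U{\left(6,4 \right)} \right)} + Q{\left(-2 \right)}\right) = 2 \left(\left(-5\right) 6 + 4 \left(-2\right)^{2}\right) = 2 \left(-30 + 4 \cdot 4\right) = 2 \left(-30 + 16\right) = 2 \left(-14\right) = -28$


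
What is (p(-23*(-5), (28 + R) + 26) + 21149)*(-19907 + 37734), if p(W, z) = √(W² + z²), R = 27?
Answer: 377023223 + 17827*√19786 ≈ 3.7953e+8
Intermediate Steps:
(p(-23*(-5), (28 + R) + 26) + 21149)*(-19907 + 37734) = (√((-23*(-5))² + ((28 + 27) + 26)²) + 21149)*(-19907 + 37734) = (√(115² + (55 + 26)²) + 21149)*17827 = (√(13225 + 81²) + 21149)*17827 = (√(13225 + 6561) + 21149)*17827 = (√19786 + 21149)*17827 = (21149 + √19786)*17827 = 377023223 + 17827*√19786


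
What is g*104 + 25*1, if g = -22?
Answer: -2263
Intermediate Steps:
g*104 + 25*1 = -22*104 + 25*1 = -2288 + 25 = -2263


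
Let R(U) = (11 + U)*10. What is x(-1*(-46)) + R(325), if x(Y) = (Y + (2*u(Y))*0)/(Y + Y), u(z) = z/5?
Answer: 6721/2 ≈ 3360.5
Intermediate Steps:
R(U) = 110 + 10*U
u(z) = z/5 (u(z) = z*(⅕) = z/5)
x(Y) = ½ (x(Y) = (Y + (2*(Y/5))*0)/(Y + Y) = (Y + (2*Y/5)*0)/((2*Y)) = (Y + 0)*(1/(2*Y)) = Y*(1/(2*Y)) = ½)
x(-1*(-46)) + R(325) = ½ + (110 + 10*325) = ½ + (110 + 3250) = ½ + 3360 = 6721/2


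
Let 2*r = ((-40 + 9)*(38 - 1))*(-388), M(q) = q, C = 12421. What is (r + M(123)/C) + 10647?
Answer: 2896142588/12421 ≈ 2.3317e+5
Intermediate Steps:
r = 222518 (r = (((-40 + 9)*(38 - 1))*(-388))/2 = (-31*37*(-388))/2 = (-1147*(-388))/2 = (1/2)*445036 = 222518)
(r + M(123)/C) + 10647 = (222518 + 123/12421) + 10647 = 2763896201/12421 + 10647 = 2896142588/12421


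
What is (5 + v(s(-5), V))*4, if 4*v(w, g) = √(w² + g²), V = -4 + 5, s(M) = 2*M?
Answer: 20 + √101 ≈ 30.050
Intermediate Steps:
V = 1
v(w, g) = √(g² + w²)/4 (v(w, g) = √(w² + g²)/4 = √(g² + w²)/4)
(5 + v(s(-5), V))*4 = (5 + √(1² + (2*(-5))²)/4)*4 = (5 + √(1 + (-10)²)/4)*4 = (5 + √(1 + 100)/4)*4 = (5 + √101/4)*4 = 20 + √101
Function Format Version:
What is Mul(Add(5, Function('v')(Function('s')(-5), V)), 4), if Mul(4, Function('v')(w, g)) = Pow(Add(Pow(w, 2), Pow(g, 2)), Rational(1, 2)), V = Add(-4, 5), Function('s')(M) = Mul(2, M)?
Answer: Add(20, Pow(101, Rational(1, 2))) ≈ 30.050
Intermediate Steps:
V = 1
Function('v')(w, g) = Mul(Rational(1, 4), Pow(Add(Pow(g, 2), Pow(w, 2)), Rational(1, 2))) (Function('v')(w, g) = Mul(Rational(1, 4), Pow(Add(Pow(w, 2), Pow(g, 2)), Rational(1, 2))) = Mul(Rational(1, 4), Pow(Add(Pow(g, 2), Pow(w, 2)), Rational(1, 2))))
Mul(Add(5, Function('v')(Function('s')(-5), V)), 4) = Mul(Add(5, Mul(Rational(1, 4), Pow(Add(Pow(1, 2), Pow(Mul(2, -5), 2)), Rational(1, 2)))), 4) = Mul(Add(5, Mul(Rational(1, 4), Pow(Add(1, Pow(-10, 2)), Rational(1, 2)))), 4) = Mul(Add(5, Mul(Rational(1, 4), Pow(Add(1, 100), Rational(1, 2)))), 4) = Mul(Add(5, Mul(Rational(1, 4), Pow(101, Rational(1, 2)))), 4) = Add(20, Pow(101, Rational(1, 2)))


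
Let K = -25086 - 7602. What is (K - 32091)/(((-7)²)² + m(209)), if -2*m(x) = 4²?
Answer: -64779/2393 ≈ -27.070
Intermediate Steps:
K = -32688
m(x) = -8 (m(x) = -½*4² = -½*16 = -8)
(K - 32091)/(((-7)²)² + m(209)) = (-32688 - 32091)/(((-7)²)² - 8) = -64779/(49² - 8) = -64779/(2401 - 8) = -64779/2393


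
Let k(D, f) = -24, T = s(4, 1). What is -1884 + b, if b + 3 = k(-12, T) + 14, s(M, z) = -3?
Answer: -1897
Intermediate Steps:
T = -3
b = -13 (b = -3 + (-24 + 14) = -3 - 10 = -13)
-1884 + b = -1884 - 13 = -1897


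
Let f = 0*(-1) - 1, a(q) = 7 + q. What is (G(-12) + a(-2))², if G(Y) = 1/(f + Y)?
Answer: 4096/169 ≈ 24.237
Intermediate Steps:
f = -1 (f = 0 - 1 = -1)
G(Y) = 1/(-1 + Y)
(G(-12) + a(-2))² = (1/(-1 - 12) + (7 - 2))² = (1/(-13) + 5)² = (-1/13 + 5)² = (64/13)² = 4096/169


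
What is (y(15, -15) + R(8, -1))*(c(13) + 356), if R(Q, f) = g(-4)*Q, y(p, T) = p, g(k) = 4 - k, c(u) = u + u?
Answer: 30178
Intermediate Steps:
c(u) = 2*u
R(Q, f) = 8*Q (R(Q, f) = (4 - 1*(-4))*Q = (4 + 4)*Q = 8*Q)
(y(15, -15) + R(8, -1))*(c(13) + 356) = (15 + 8*8)*(2*13 + 356) = (15 + 64)*(26 + 356) = 79*382 = 30178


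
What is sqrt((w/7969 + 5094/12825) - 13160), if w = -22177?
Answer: I*sqrt(67894092393497643)/2271165 ≈ 114.73*I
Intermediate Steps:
sqrt((w/7969 + 5094/12825) - 13160) = sqrt((-22177/7969 + 5094/12825) - 13160) = sqrt((-22177*1/7969 + 5094*(1/12825)) - 13160) = sqrt((-22177/7969 + 566/1425) - 13160) = sqrt(-27091771/11355825 - 13160) = sqrt(-149469748771/11355825) = I*sqrt(67894092393497643)/2271165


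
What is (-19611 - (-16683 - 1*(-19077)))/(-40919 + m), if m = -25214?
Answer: 22005/66133 ≈ 0.33274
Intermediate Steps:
(-19611 - (-16683 - 1*(-19077)))/(-40919 + m) = (-19611 - (-16683 - 1*(-19077)))/(-40919 - 25214) = (-19611 - (-16683 + 19077))/(-66133) = (-19611 - 1*2394)*(-1/66133) = (-19611 - 2394)*(-1/66133) = -22005*(-1/66133) = 22005/66133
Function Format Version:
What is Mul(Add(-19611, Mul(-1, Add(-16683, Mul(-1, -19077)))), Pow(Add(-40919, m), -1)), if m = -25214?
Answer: Rational(22005, 66133) ≈ 0.33274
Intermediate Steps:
Mul(Add(-19611, Mul(-1, Add(-16683, Mul(-1, -19077)))), Pow(Add(-40919, m), -1)) = Mul(Add(-19611, Mul(-1, Add(-16683, Mul(-1, -19077)))), Pow(Add(-40919, -25214), -1)) = Mul(Add(-19611, Mul(-1, Add(-16683, 19077))), Pow(-66133, -1)) = Mul(Add(-19611, Mul(-1, 2394)), Rational(-1, 66133)) = Mul(Add(-19611, -2394), Rational(-1, 66133)) = Mul(-22005, Rational(-1, 66133)) = Rational(22005, 66133)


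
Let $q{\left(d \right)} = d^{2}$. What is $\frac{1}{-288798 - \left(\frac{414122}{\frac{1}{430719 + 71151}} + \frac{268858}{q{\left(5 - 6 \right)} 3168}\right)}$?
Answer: $- \frac{1584}{329211744084221} \approx -4.8115 \cdot 10^{-12}$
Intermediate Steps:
$\frac{1}{-288798 - \left(\frac{414122}{\frac{1}{430719 + 71151}} + \frac{268858}{q{\left(5 - 6 \right)} 3168}\right)} = \frac{1}{-288798 - \left(\frac{414122}{\frac{1}{430719 + 71151}} + \frac{268858}{\left(5 - 6\right)^{2} \cdot 3168}\right)} = \frac{1}{-288798 - \left(\frac{414122}{\frac{1}{501870}} + \frac{268858}{\left(5 - 6\right)^{2} \cdot 3168}\right)} = \frac{1}{-288798 - \left(414122 \frac{1}{\frac{1}{501870}} + \frac{268858}{\left(-1\right)^{2} \cdot 3168}\right)} = \frac{1}{-288798 - \left(414122 \cdot 501870 + \frac{268858}{1 \cdot 3168}\right)} = \frac{1}{-288798 - \left(207835408140 + \frac{268858}{3168}\right)} = \frac{1}{-288798 - \left(207835408140 + 268858 \cdot \frac{1}{3168}\right)} = \frac{1}{-288798 - \left(207835408140 + \frac{134429}{1584}\right)} = \frac{1}{-288798 - \frac{329211286628189}{1584}} = \frac{1}{- \frac{329211744084221}{1584}} = - \frac{1584}{329211744084221}$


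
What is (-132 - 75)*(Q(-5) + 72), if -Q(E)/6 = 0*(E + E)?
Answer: -14904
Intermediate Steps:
Q(E) = 0 (Q(E) = -0*(E + E) = -0*2*E = -6*0 = 0)
(-132 - 75)*(Q(-5) + 72) = (-132 - 75)*(0 + 72) = -207*72 = -14904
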